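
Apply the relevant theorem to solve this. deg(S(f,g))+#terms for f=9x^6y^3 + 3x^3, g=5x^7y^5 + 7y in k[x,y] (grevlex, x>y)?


LT(f)=9x^6y^3, LT(g)=5x^7y^5
lcm(LM)=x^7y^5
S(f,g) (scaled by 45 to clear denominators) = 5xy^2*f - 9*g = 15x^4y^2 - 63y
2 terms, deg 6.
6+2=8


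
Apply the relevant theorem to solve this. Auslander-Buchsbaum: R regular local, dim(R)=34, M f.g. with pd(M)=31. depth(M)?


pd+depth=depth(R)=34
depth=34-31=3


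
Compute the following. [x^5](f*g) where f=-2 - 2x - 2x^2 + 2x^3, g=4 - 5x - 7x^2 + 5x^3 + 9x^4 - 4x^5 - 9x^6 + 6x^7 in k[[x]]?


[x^5] = sum a_i*b_j, i+j=5
  -2*-4=8
  -2*9=-18
  -2*5=-10
  2*-7=-14
Sum=-34


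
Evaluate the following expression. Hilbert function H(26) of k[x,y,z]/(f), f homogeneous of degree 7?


C(28,2)-C(21,2)=378-210=168


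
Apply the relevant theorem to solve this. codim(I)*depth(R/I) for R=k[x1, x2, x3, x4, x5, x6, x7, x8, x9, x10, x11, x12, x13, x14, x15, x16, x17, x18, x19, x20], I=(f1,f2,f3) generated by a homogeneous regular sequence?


codim=3, depth=dim(R/I)=20-3=17
Product=3*17=51


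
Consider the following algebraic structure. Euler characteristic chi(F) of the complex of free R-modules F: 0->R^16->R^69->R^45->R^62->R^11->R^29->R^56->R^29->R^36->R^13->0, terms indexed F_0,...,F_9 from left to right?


chi = sum (-1)^i * rank:
(-1)^0*16=16
(-1)^1*69=-69
(-1)^2*45=45
(-1)^3*62=-62
(-1)^4*11=11
(-1)^5*29=-29
(-1)^6*56=56
(-1)^7*29=-29
(-1)^8*36=36
(-1)^9*13=-13
chi=-38


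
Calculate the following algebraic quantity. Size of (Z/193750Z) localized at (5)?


5-primary part: 193750=5^5*62
Size=5^5=3125


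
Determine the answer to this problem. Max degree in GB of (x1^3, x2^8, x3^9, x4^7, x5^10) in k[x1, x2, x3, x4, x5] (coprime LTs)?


Pure powers, coprime LTs => already GB.
Degrees: 3, 8, 9, 7, 10
Max=10


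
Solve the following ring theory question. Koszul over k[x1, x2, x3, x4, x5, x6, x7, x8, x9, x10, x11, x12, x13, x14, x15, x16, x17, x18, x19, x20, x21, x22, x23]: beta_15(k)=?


C(n,i)=C(23,15)=490314


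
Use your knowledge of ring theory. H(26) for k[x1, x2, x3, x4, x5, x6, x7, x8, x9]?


C(d+n-1,n-1)=C(34,8)=18156204


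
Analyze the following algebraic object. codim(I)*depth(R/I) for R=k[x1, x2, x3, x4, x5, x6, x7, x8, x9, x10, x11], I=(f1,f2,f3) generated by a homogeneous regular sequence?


codim=3, depth=dim(R/I)=11-3=8
Product=3*8=24


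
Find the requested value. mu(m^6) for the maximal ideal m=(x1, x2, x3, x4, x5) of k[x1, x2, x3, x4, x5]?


Graded Nakayama: mu(m^d) = dim_k (m^d/m^(d+1)) = #degree-6 monomials in 5 vars
C(n+d-1,d)=C(10,6)=210


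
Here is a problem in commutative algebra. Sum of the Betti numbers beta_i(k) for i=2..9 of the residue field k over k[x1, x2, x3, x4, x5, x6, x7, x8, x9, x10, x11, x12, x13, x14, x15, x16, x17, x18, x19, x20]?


Koszul resolution: beta_i(k)=C(n,i), n=20
C(20,2)=190, C(20,3)=1140, C(20,4)=4845, C(20,5)=15504, C(20,6)=38760, C(20,7)=77520, C(20,8)=125970, C(20,9)=167960
Sum=431889


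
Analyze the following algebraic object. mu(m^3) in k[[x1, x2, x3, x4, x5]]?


C(n+d-1,d)=C(7,3)=35


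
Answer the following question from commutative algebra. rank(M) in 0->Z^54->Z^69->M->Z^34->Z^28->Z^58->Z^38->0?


Alt sum=0:
(-1)^0*54 + (-1)^1*69 + (-1)^2*? + (-1)^3*34 + (-1)^4*28 + (-1)^5*58 + (-1)^6*38=0
rank(M)=41


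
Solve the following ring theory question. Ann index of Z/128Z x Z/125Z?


Exponent = lcm of the cyclic orders; pairwise coprime => product.
2^7*5^3=128*125=16000


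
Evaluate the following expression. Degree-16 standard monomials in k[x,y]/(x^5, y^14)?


k[x,y], I = (x^5, y^14), d = 16
Need i < 5 and d-i < 14.
Range: 3 <= i <= 4.
H(16) = 2


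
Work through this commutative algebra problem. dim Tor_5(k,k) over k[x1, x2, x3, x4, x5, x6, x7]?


Koszul: C(n,i)=C(7,5)=21


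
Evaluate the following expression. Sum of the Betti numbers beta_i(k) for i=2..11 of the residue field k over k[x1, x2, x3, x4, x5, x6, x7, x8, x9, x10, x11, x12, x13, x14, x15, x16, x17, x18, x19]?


Koszul resolution: beta_i(k)=C(n,i), n=19
C(19,2)=171, C(19,3)=969, C(19,4)=3876, C(19,5)=11628, C(19,6)=27132, C(19,7)=50388, C(19,8)=75582, C(19,9)=92378, C(19,10)=92378, C(19,11)=75582
Sum=430084


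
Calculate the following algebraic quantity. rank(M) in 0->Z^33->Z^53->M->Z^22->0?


Alt sum=0:
(-1)^0*33 + (-1)^1*53 + (-1)^2*? + (-1)^3*22=0
rank(M)=42


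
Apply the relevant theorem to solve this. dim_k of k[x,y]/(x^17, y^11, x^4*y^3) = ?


k[x,y]/I, I = (x^17, y^11, x^4*y^3)
Rect: 17x11=187. Corner: (17-4)x(11-3)=104.
dim = 187-104 = 83


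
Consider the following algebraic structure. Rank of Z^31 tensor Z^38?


rank(M(x)N) = rank(M)*rank(N)
31*38 = 1178


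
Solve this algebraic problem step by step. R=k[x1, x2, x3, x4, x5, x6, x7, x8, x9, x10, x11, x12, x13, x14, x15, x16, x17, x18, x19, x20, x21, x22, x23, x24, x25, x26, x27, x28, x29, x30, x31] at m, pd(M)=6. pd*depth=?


pd+depth=31
depth=31-6=25
pd*depth=6*25=150


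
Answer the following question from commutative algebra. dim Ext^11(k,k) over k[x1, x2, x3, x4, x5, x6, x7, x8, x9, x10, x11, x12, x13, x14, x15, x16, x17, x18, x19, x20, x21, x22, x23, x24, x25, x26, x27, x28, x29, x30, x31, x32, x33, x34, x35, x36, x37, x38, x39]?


C(n,i)=C(39,11)=1676056044


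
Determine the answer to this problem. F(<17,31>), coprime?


gcd(17,31)=1 => F=ab-a-b=17*31-17-31=527-48=479


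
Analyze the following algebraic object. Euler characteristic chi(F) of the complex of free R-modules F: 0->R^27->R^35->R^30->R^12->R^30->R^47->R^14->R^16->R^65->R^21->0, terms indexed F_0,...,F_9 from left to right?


chi = sum (-1)^i * rank:
(-1)^0*27=27
(-1)^1*35=-35
(-1)^2*30=30
(-1)^3*12=-12
(-1)^4*30=30
(-1)^5*47=-47
(-1)^6*14=14
(-1)^7*16=-16
(-1)^8*65=65
(-1)^9*21=-21
chi=35


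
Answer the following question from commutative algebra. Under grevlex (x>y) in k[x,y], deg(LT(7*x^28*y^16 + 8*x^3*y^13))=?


LT: 7*x^28*y^16
deg_x=28, deg_y=16
Total=28+16=44


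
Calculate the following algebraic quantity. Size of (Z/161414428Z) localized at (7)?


7-primary part: 161414428=7^9*4
Size=7^9=40353607


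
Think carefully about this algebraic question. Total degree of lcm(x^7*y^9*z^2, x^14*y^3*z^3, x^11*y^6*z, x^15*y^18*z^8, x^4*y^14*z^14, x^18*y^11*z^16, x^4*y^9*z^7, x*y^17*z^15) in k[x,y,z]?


lcm = componentwise max:
x: max(7,14,11,15,4,18,4,1)=18
y: max(9,3,6,18,14,11,9,17)=18
z: max(2,3,1,8,14,16,7,15)=16
Total=18+18+16=52


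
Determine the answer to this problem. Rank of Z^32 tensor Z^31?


rank(M(x)N) = rank(M)*rank(N)
32*31 = 992


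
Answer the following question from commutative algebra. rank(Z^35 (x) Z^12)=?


rank(M(x)N) = rank(M)*rank(N)
35*12 = 420


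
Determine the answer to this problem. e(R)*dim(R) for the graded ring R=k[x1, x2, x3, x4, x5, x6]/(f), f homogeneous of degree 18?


e(R)=deg(f)=18, dim(R)=6-1=5
e*dim=18*5=90


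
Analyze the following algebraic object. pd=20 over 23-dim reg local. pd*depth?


pd+depth=23
depth=23-20=3
pd*depth=20*3=60


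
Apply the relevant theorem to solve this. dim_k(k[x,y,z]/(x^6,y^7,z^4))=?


Basis: x^iy^jz^k, i<6,j<7,k<4
6*7*4=168


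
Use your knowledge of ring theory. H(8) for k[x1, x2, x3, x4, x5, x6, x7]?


C(d+n-1,n-1)=C(14,6)=3003


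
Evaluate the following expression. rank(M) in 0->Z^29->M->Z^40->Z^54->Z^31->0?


Alt sum=0:
(-1)^0*29 + (-1)^1*? + (-1)^2*40 + (-1)^3*54 + (-1)^4*31=0
rank(M)=46


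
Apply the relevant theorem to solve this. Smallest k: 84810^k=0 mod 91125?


84810^k mod 91125:
k=1: 84810
k=2: 57600
k=3: 27000
k=4: 81000
k=5: 60750
k=6: 0
First zero at k = 6


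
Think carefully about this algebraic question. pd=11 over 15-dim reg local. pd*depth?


pd+depth=15
depth=15-11=4
pd*depth=11*4=44


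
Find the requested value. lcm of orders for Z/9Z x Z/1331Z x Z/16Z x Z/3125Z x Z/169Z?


Exponent = lcm of the cyclic orders; pairwise coprime => product.
3^2*11^3*2^4*5^5*13^2=9*1331*16*3125*169=101222550000


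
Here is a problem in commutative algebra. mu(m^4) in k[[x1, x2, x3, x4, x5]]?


C(n+d-1,d)=C(8,4)=70


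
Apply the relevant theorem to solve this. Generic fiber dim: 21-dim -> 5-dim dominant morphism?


dim(fiber)=dim(X)-dim(Y)=21-5=16


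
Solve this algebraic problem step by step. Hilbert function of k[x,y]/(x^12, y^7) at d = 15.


k[x,y], I = (x^12, y^7), d = 15
Need i < 12 and d-i < 7.
Range: 9 <= i <= 11.
H(15) = 3


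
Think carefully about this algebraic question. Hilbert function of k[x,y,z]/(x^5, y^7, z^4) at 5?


Need i<5, j<7, k<4 with i+j+k=5.
For each i, j ranges over max(0,5-i-3)..min(6,5-i):
  i=0: j in [2,5] -> 4
  i=1: j in [1,4] -> 4
  i=2: j in [0,3] -> 4
  i=3: j in [0,2] -> 3
  i=4: j in [0,1] -> 2
H(5) = 4+4+4+3+2 = 17


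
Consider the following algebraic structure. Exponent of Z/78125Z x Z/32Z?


Exponent = lcm of the cyclic orders; pairwise coprime => product.
5^7*2^5=78125*32=2500000


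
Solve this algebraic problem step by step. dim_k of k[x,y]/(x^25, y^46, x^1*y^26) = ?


k[x,y]/I, I = (x^25, y^46, x^1*y^26)
Rect: 25x46=1150. Corner: (25-1)x(46-26)=480.
dim = 1150-480 = 670


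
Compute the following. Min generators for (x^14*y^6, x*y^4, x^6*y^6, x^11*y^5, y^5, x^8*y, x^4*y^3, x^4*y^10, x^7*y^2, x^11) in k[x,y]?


Remove redundant (divisible by others).
x^4*y^10 redundant.
x^11*y^5 redundant.
x^6*y^6 redundant.
x^14*y^6 redundant.
Min: x^11, x^8*y, x^7*y^2, x^4*y^3, x*y^4, y^5
Count=6


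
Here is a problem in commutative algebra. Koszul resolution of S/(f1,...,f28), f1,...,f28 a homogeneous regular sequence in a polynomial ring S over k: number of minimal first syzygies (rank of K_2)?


Regular sequence => Koszul complex is the minimal free resolution.
Syz_1 minimally generated by Koszul relations f_i*e_j - f_j*e_i (i<j): mu(Syz_1) = beta_2 = C(m,2) = m(m-1)/2
m=28
28*27/2 = 378


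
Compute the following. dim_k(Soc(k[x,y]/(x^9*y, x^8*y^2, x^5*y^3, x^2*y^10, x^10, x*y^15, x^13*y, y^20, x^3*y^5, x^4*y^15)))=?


Socle = ann(m) = span of standard monomials u with x*u, y*u in I (staircase corners).
Redundant generators: x^4*y^15, x^13*y
Minimal generators: x^10, x^9*y, x^8*y^2, x^5*y^3, x^3*y^5, x^2*y^10, x*y^15, y^20
Corners: y^19, xy^14, x^2y^9, x^4y^4, x^7y^2, x^8y, x^9
Socle dim=7


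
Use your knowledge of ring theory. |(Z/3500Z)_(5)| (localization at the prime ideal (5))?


5-primary part: 3500=5^3*28
Size=5^3=125


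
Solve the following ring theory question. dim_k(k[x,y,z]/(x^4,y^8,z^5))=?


Basis: x^iy^jz^k, i<4,j<8,k<5
4*8*5=160


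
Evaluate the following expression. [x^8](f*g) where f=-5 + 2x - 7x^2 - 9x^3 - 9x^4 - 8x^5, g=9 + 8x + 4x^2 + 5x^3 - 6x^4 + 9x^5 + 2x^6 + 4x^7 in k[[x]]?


[x^8] = sum a_i*b_j, i+j=8
  2*4=8
  -7*2=-14
  -9*9=-81
  -9*-6=54
  -8*5=-40
Sum=-73


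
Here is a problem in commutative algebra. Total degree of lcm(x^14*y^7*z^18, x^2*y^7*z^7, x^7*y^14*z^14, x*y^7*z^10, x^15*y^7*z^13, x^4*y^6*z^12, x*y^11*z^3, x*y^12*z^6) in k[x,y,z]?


lcm = componentwise max:
x: max(14,2,7,1,15,4,1,1)=15
y: max(7,7,14,7,7,6,11,12)=14
z: max(18,7,14,10,13,12,3,6)=18
Total=15+14+18=47


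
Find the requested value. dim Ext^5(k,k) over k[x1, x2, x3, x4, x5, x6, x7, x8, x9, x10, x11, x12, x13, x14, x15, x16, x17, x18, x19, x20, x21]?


C(n,i)=C(21,5)=20349


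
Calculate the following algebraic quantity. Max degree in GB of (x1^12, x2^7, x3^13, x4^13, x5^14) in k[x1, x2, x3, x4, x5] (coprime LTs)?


Pure powers, coprime LTs => already GB.
Degrees: 12, 7, 13, 13, 14
Max=14


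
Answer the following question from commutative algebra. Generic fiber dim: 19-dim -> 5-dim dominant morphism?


dim(fiber)=dim(X)-dim(Y)=19-5=14


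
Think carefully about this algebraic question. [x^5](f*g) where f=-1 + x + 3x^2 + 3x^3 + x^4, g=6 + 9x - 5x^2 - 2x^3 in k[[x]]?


[x^5] = sum a_i*b_j, i+j=5
  3*-2=-6
  3*-5=-15
  1*9=9
Sum=-12


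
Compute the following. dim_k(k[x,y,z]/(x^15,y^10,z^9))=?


Basis: x^iy^jz^k, i<15,j<10,k<9
15*10*9=1350


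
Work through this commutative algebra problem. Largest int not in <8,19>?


gcd(8,19)=1 => F=ab-a-b=8*19-8-19=152-27=125


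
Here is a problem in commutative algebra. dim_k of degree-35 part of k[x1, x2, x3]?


C(d+n-1,n-1)=C(37,2)=666


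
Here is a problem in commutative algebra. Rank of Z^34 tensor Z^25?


rank(M(x)N) = rank(M)*rank(N)
34*25 = 850


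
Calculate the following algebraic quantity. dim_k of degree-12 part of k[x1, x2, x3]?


C(d+n-1,n-1)=C(14,2)=91


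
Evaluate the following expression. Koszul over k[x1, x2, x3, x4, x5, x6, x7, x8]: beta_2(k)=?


C(n,i)=C(8,2)=28


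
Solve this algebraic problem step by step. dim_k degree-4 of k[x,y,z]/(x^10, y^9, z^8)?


Need i<10, j<9, k<8 with i+j+k=4.
For each i, j ranges over max(0,4-i-7)..min(8,4-i):
  i=0: j in [0,4] -> 5
  i=1: j in [0,3] -> 4
  i=2: j in [0,2] -> 3
  i=3: j in [0,1] -> 2
  i=4: j in [0,0] -> 1
H(4) = 5+4+3+2+1 = 15


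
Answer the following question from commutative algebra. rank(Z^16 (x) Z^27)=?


rank(M(x)N) = rank(M)*rank(N)
16*27 = 432


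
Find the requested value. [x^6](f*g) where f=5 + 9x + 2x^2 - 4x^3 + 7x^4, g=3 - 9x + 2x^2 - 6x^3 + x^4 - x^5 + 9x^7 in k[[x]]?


[x^6] = sum a_i*b_j, i+j=6
  9*-1=-9
  2*1=2
  -4*-6=24
  7*2=14
Sum=31


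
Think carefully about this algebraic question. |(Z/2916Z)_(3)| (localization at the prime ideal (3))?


3-primary part: 2916=3^6*4
Size=3^6=729


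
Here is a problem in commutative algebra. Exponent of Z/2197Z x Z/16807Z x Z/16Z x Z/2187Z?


Exponent = lcm of the cyclic orders; pairwise coprime => product.
13^3*7^5*2^4*3^7=2197*16807*16*2187=1292078865168


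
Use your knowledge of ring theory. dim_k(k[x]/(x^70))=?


Basis: 1,x,...,x^69
dim=70


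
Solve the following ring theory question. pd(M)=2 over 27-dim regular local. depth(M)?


pd+depth=depth(R)=27
depth=27-2=25


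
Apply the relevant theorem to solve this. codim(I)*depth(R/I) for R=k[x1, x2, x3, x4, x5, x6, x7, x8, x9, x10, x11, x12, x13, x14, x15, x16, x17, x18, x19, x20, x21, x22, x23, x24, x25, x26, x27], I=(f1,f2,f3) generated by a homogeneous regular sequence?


codim=3, depth=dim(R/I)=27-3=24
Product=3*24=72


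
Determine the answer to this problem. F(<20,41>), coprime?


gcd(20,41)=1 => F=ab-a-b=20*41-20-41=820-61=759


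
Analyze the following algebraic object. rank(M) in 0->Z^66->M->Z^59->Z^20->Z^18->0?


Alt sum=0:
(-1)^0*66 + (-1)^1*? + (-1)^2*59 + (-1)^3*20 + (-1)^4*18=0
rank(M)=123


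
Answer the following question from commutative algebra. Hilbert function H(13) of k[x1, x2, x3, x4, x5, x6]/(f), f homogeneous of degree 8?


C(18,5)-C(10,5)=8568-252=8316


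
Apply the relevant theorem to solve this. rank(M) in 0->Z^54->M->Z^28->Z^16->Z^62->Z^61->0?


Alt sum=0:
(-1)^0*54 + (-1)^1*? + (-1)^2*28 + (-1)^3*16 + (-1)^4*62 + (-1)^5*61=0
rank(M)=67


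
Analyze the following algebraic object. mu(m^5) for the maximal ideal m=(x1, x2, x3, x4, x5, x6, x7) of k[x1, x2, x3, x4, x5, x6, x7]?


Graded Nakayama: mu(m^d) = dim_k (m^d/m^(d+1)) = #degree-5 monomials in 7 vars
C(n+d-1,d)=C(11,5)=462


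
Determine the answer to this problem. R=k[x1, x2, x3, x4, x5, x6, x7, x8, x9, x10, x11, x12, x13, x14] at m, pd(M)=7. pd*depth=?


pd+depth=14
depth=14-7=7
pd*depth=7*7=49


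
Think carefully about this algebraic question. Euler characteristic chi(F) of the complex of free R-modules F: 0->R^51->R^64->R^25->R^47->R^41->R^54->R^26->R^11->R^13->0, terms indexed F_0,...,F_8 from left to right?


chi = sum (-1)^i * rank:
(-1)^0*51=51
(-1)^1*64=-64
(-1)^2*25=25
(-1)^3*47=-47
(-1)^4*41=41
(-1)^5*54=-54
(-1)^6*26=26
(-1)^7*11=-11
(-1)^8*13=13
chi=-20


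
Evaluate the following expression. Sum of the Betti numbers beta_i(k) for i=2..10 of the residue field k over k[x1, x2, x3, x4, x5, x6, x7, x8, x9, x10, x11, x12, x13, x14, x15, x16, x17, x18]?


Koszul resolution: beta_i(k)=C(n,i), n=18
C(18,2)=153, C(18,3)=816, C(18,4)=3060, C(18,5)=8568, C(18,6)=18564, C(18,7)=31824, C(18,8)=43758, C(18,9)=48620, C(18,10)=43758
Sum=199121


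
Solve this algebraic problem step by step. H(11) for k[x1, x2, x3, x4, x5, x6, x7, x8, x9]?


C(d+n-1,n-1)=C(19,8)=75582


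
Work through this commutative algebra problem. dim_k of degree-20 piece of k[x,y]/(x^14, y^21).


k[x,y], I = (x^14, y^21), d = 20
Need i < 14 and d-i < 21.
Range: 0 <= i <= 13.
H(20) = 14


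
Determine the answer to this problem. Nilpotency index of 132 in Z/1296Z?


132^k mod 1296:
k=1: 132
k=2: 576
k=3: 864
k=4: 0
First zero at k = 4


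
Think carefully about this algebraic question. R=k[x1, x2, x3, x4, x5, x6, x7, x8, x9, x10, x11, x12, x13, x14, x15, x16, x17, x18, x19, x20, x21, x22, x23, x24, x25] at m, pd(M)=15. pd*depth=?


pd+depth=25
depth=25-15=10
pd*depth=15*10=150


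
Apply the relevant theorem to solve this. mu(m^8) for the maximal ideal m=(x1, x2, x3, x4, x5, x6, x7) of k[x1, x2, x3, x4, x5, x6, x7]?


Graded Nakayama: mu(m^d) = dim_k (m^d/m^(d+1)) = #degree-8 monomials in 7 vars
C(n+d-1,d)=C(14,8)=3003


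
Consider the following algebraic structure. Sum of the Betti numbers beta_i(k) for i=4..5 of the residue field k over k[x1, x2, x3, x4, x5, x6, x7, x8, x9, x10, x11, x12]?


Koszul resolution: beta_i(k)=C(n,i), n=12
C(12,4)=495, C(12,5)=792
Sum=1287


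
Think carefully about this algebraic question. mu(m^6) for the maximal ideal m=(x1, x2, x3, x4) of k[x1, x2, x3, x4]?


Graded Nakayama: mu(m^d) = dim_k (m^d/m^(d+1)) = #degree-6 monomials in 4 vars
C(n+d-1,d)=C(9,6)=84


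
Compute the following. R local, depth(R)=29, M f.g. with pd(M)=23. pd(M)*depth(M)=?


pd+depth=29
depth=29-23=6
pd*depth=23*6=138


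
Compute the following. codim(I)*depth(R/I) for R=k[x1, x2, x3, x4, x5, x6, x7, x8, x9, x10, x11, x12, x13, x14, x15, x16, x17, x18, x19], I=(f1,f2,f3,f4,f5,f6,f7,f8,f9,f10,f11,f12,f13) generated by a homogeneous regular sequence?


codim=13, depth=dim(R/I)=19-13=6
Product=13*6=78


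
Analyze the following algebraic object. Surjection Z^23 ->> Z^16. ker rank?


rank(ker) = 23-16 = 7


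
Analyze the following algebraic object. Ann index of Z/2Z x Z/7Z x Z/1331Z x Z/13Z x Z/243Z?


Exponent = lcm of the cyclic orders; pairwise coprime => product.
2^1*7^1*11^3*13^1*3^5=2*7*1331*13*243=58864806


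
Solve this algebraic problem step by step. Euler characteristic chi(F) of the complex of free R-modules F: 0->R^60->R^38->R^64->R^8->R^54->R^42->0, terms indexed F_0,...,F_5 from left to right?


chi = sum (-1)^i * rank:
(-1)^0*60=60
(-1)^1*38=-38
(-1)^2*64=64
(-1)^3*8=-8
(-1)^4*54=54
(-1)^5*42=-42
chi=90


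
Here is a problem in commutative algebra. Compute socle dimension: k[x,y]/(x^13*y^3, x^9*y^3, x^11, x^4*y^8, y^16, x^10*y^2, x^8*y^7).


Socle = ann(m) = span of standard monomials u with x*u, y*u in I (staircase corners).
Redundant generators: x^13*y^3
Minimal generators: x^11, x^10*y^2, x^9*y^3, x^8*y^7, x^4*y^8, y^16
Corners: x^3y^15, x^7y^7, x^8y^6, x^9y^2, x^10y
Socle dim=5


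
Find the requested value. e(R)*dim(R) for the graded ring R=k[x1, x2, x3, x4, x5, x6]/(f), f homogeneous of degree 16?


e(R)=deg(f)=16, dim(R)=6-1=5
e*dim=16*5=80


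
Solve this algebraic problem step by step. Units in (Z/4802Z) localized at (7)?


Local ring = Z/2401Z.
phi(2401) = 7^3*(7-1) = 2058


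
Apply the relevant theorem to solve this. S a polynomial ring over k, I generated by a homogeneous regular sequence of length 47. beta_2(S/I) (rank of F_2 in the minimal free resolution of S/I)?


Regular sequence => Koszul complex is the minimal free resolution.
Syz_1 minimally generated by Koszul relations f_i*e_j - f_j*e_i (i<j): mu(Syz_1) = beta_2 = C(m,2) = m(m-1)/2
m=47
47*46/2 = 1081


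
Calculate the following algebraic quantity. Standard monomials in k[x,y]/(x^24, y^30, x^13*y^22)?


k[x,y]/I, I = (x^24, y^30, x^13*y^22)
Rect: 24x30=720. Corner: (24-13)x(30-22)=88.
dim = 720-88 = 632


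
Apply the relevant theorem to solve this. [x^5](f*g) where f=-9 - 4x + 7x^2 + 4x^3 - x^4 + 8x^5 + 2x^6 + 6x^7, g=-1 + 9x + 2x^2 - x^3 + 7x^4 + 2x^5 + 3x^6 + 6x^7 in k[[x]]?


[x^5] = sum a_i*b_j, i+j=5
  -9*2=-18
  -4*7=-28
  7*-1=-7
  4*2=8
  -1*9=-9
  8*-1=-8
Sum=-62


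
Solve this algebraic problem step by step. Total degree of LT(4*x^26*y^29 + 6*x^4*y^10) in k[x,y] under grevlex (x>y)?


LT: 4*x^26*y^29
deg_x=26, deg_y=29
Total=26+29=55


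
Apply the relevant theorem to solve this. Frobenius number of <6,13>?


gcd(6,13)=1 => F=ab-a-b=6*13-6-13=78-19=59


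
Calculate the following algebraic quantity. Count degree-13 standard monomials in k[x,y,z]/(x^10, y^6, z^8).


Need i<10, j<6, k<8 with i+j+k=13.
For each i, j ranges over max(0,13-i-7)..min(5,13-i):
  i=0: j in [6,5] -> 0
  i=1: j in [5,5] -> 1
  i=2: j in [4,5] -> 2
  i=3: j in [3,5] -> 3
  i=4: j in [2,5] -> 4
  i=5: j in [1,5] -> 5
  i=6: j in [0,5] -> 6
  i=7: j in [0,5] -> 6
  i=8: j in [0,5] -> 6
  i=9: j in [0,4] -> 5
H(13) = 0+1+2+3+4+5+6+6+6+5 = 38


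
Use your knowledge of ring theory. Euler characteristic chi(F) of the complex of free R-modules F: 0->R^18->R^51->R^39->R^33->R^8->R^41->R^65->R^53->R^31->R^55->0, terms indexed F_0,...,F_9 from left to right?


chi = sum (-1)^i * rank:
(-1)^0*18=18
(-1)^1*51=-51
(-1)^2*39=39
(-1)^3*33=-33
(-1)^4*8=8
(-1)^5*41=-41
(-1)^6*65=65
(-1)^7*53=-53
(-1)^8*31=31
(-1)^9*55=-55
chi=-72


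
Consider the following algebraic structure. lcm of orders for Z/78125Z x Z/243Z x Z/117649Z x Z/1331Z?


Exponent = lcm of the cyclic orders; pairwise coprime => product.
5^7*3^5*7^6*11^3=78125*243*117649*1331=2972778829453125


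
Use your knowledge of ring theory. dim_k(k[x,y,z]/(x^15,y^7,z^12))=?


Basis: x^iy^jz^k, i<15,j<7,k<12
15*7*12=1260


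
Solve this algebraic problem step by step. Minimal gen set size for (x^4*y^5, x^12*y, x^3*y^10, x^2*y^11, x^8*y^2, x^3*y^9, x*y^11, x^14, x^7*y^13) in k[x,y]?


Remove redundant (divisible by others).
x^3*y^10 redundant.
x^7*y^13 redundant.
x^2*y^11 redundant.
Min: x^14, x^12*y, x^8*y^2, x^4*y^5, x^3*y^9, x*y^11
Count=6


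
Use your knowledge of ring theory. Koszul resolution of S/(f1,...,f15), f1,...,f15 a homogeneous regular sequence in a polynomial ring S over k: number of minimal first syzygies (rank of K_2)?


Regular sequence => Koszul complex is the minimal free resolution.
Syz_1 minimally generated by Koszul relations f_i*e_j - f_j*e_i (i<j): mu(Syz_1) = beta_2 = C(m,2) = m(m-1)/2
m=15
15*14/2 = 105


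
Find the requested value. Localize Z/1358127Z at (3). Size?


3-primary part: 1358127=3^10*23
Size=3^10=59049


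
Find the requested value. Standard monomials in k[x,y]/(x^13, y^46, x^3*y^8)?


k[x,y]/I, I = (x^13, y^46, x^3*y^8)
Rect: 13x46=598. Corner: (13-3)x(46-8)=380.
dim = 598-380 = 218


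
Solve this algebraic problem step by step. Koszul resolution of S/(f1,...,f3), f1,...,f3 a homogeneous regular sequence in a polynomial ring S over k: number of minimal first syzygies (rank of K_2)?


Regular sequence => Koszul complex is the minimal free resolution.
Syz_1 minimally generated by Koszul relations f_i*e_j - f_j*e_i (i<j): mu(Syz_1) = beta_2 = C(m,2) = m(m-1)/2
m=3
3*2/2 = 3


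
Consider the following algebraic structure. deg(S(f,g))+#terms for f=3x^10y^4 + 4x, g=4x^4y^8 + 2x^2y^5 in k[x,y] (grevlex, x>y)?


LT(f)=3x^10y^4, LT(g)=4x^4y^8
lcm(LM)=x^10y^8
S(f,g) (scaled by 12 to clear denominators) = 4y^4*f - 3x^6*g = -6x^8y^5 + 16xy^4
2 terms, deg 13.
13+2=15


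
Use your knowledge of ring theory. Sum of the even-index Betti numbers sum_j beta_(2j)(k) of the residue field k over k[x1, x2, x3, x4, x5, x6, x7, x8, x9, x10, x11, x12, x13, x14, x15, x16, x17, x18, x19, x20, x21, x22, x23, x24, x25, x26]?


Koszul resolution: beta_i(k)=C(n,i), n=26
sum_even C(26,i) = 2^(n-1) = 2^25 = 33554432


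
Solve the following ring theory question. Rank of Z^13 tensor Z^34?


rank(M(x)N) = rank(M)*rank(N)
13*34 = 442


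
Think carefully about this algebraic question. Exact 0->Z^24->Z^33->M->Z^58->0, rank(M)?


Alt sum=0:
(-1)^0*24 + (-1)^1*33 + (-1)^2*? + (-1)^3*58=0
rank(M)=67


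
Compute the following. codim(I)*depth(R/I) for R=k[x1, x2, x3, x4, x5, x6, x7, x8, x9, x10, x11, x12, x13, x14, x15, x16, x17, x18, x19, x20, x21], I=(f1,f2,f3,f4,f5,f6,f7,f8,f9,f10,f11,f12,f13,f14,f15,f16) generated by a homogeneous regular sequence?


codim=16, depth=dim(R/I)=21-16=5
Product=16*5=80


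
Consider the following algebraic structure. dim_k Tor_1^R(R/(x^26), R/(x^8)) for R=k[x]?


Tor_1(R/I,R/J)=(I cap J)/IJ=(x^26)/(x^34)
dim=34-26=min(26,8)=8


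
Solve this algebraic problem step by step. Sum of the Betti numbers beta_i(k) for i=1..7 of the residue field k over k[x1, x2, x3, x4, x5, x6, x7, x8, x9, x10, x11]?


Koszul resolution: beta_i(k)=C(n,i), n=11
C(11,1)=11, C(11,2)=55, C(11,3)=165, C(11,4)=330, C(11,5)=462, C(11,6)=462, C(11,7)=330
Sum=1815


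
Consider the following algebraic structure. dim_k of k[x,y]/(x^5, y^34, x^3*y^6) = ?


k[x,y]/I, I = (x^5, y^34, x^3*y^6)
Rect: 5x34=170. Corner: (5-3)x(34-6)=56.
dim = 170-56 = 114


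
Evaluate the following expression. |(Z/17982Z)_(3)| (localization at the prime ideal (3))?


3-primary part: 17982=3^5*74
Size=3^5=243


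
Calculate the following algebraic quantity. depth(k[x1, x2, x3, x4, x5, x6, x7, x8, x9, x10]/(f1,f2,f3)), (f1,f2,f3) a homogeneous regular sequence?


depth(R)=10
depth(R/I)=10-3=7


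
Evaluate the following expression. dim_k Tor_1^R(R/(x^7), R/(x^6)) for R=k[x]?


Tor_1(R/I,R/J)=(I cap J)/IJ=(x^7)/(x^13)
dim=13-7=min(7,6)=6


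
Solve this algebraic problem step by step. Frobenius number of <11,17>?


gcd(11,17)=1 => F=ab-a-b=11*17-11-17=187-28=159


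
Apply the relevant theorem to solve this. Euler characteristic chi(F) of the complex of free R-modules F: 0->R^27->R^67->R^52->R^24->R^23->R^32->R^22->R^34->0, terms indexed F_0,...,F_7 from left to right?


chi = sum (-1)^i * rank:
(-1)^0*27=27
(-1)^1*67=-67
(-1)^2*52=52
(-1)^3*24=-24
(-1)^4*23=23
(-1)^5*32=-32
(-1)^6*22=22
(-1)^7*34=-34
chi=-33


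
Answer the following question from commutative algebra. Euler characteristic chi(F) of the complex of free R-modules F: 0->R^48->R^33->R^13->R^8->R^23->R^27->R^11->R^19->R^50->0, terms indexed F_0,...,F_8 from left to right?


chi = sum (-1)^i * rank:
(-1)^0*48=48
(-1)^1*33=-33
(-1)^2*13=13
(-1)^3*8=-8
(-1)^4*23=23
(-1)^5*27=-27
(-1)^6*11=11
(-1)^7*19=-19
(-1)^8*50=50
chi=58


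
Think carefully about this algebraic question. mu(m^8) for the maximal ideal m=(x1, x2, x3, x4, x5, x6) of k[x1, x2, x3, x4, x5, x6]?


Graded Nakayama: mu(m^d) = dim_k (m^d/m^(d+1)) = #degree-8 monomials in 6 vars
C(n+d-1,d)=C(13,8)=1287


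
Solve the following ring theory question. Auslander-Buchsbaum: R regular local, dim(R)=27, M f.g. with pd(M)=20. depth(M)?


pd+depth=depth(R)=27
depth=27-20=7


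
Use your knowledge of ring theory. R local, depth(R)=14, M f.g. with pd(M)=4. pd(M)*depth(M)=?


pd+depth=14
depth=14-4=10
pd*depth=4*10=40


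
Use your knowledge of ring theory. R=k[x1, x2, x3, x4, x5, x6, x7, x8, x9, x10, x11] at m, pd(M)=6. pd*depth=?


pd+depth=11
depth=11-6=5
pd*depth=6*5=30


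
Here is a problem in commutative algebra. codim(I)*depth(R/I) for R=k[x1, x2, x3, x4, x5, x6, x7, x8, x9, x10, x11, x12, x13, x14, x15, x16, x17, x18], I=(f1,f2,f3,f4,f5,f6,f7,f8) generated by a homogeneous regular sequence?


codim=8, depth=dim(R/I)=18-8=10
Product=8*10=80


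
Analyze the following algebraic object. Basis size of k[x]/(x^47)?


Basis: 1,x,...,x^46
dim=47


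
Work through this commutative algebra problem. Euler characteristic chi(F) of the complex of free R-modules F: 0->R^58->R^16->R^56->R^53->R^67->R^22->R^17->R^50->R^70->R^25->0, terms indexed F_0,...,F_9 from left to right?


chi = sum (-1)^i * rank:
(-1)^0*58=58
(-1)^1*16=-16
(-1)^2*56=56
(-1)^3*53=-53
(-1)^4*67=67
(-1)^5*22=-22
(-1)^6*17=17
(-1)^7*50=-50
(-1)^8*70=70
(-1)^9*25=-25
chi=102


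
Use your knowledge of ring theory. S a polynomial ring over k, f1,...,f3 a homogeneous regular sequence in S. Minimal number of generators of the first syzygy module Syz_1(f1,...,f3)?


Regular sequence => Koszul complex is the minimal free resolution.
Syz_1 minimally generated by Koszul relations f_i*e_j - f_j*e_i (i<j): mu(Syz_1) = beta_2 = C(m,2) = m(m-1)/2
m=3
3*2/2 = 3


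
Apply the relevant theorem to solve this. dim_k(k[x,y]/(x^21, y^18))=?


Basis: x^i*y^j, i<21, j<18
21*18=378


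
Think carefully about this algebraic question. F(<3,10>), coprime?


gcd(3,10)=1 => F=ab-a-b=3*10-3-10=30-13=17


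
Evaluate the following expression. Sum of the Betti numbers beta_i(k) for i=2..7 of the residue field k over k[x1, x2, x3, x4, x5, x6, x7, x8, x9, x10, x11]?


Koszul resolution: beta_i(k)=C(n,i), n=11
C(11,2)=55, C(11,3)=165, C(11,4)=330, C(11,5)=462, C(11,6)=462, C(11,7)=330
Sum=1804


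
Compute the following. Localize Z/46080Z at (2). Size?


2-primary part: 46080=2^10*45
Size=2^10=1024


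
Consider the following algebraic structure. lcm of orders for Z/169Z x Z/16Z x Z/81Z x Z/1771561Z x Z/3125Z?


Exponent = lcm of the cyclic orders; pairwise coprime => product.
13^2*2^4*3^4*11^6*5^5=169*16*81*1771561*3125=1212544926450000


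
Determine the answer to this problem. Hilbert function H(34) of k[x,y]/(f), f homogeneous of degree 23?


H(t)=d for t>=d-1.
d=23, t=34
H(34)=23


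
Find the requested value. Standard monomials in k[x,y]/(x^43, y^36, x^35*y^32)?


k[x,y]/I, I = (x^43, y^36, x^35*y^32)
Rect: 43x36=1548. Corner: (43-35)x(36-32)=32.
dim = 1548-32 = 1516


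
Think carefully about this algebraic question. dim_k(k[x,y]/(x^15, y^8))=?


Basis: x^i*y^j, i<15, j<8
15*8=120


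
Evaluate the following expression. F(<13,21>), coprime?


gcd(13,21)=1 => F=ab-a-b=13*21-13-21=273-34=239


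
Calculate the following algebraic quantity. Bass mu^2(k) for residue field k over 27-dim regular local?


C(n,i)=C(27,2)=351


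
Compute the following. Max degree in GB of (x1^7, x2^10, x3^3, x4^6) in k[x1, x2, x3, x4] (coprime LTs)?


Pure powers, coprime LTs => already GB.
Degrees: 7, 10, 3, 6
Max=10


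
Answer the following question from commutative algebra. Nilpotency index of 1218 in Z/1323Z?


1218^k mod 1323:
k=1: 1218
k=2: 441
k=3: 0
First zero at k = 3


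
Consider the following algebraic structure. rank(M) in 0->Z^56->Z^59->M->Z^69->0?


Alt sum=0:
(-1)^0*56 + (-1)^1*59 + (-1)^2*? + (-1)^3*69=0
rank(M)=72


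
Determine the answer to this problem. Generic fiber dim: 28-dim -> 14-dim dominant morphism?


dim(fiber)=dim(X)-dim(Y)=28-14=14


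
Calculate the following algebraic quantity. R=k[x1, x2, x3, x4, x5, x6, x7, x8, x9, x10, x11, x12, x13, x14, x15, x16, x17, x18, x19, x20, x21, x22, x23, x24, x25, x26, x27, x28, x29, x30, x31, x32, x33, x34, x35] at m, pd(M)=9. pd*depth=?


pd+depth=35
depth=35-9=26
pd*depth=9*26=234


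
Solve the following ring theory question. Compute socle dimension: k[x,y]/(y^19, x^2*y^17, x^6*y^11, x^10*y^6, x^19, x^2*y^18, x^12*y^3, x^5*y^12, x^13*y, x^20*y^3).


Socle = ann(m) = span of standard monomials u with x*u, y*u in I (staircase corners).
Redundant generators: x^20*y^3, x^2*y^18
Minimal generators: x^19, x^13*y, x^12*y^3, x^10*y^6, x^6*y^11, x^5*y^12, x^2*y^17, y^19
Corners: xy^18, x^4y^16, x^5y^11, x^9y^10, x^11y^5, x^12y^2, x^18
Socle dim=7


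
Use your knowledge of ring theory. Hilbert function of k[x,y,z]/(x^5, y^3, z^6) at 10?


Need i<5, j<3, k<6 with i+j+k=10.
For each i, j ranges over max(0,10-i-5)..min(2,10-i):
  i=0: j in [5,2] -> 0
  i=1: j in [4,2] -> 0
  i=2: j in [3,2] -> 0
  i=3: j in [2,2] -> 1
  i=4: j in [1,2] -> 2
H(10) = 0+0+0+1+2 = 3


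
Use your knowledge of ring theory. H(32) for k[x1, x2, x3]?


C(d+n-1,n-1)=C(34,2)=561


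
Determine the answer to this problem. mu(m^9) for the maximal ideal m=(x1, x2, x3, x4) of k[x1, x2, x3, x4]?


Graded Nakayama: mu(m^d) = dim_k (m^d/m^(d+1)) = #degree-9 monomials in 4 vars
C(n+d-1,d)=C(12,9)=220


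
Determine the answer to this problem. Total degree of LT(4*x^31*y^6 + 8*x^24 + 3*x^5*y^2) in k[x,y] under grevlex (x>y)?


LT: 4*x^31*y^6
deg_x=31, deg_y=6
Total=31+6=37


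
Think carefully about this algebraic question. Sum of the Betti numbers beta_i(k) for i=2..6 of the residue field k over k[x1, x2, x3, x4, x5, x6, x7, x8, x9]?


Koszul resolution: beta_i(k)=C(n,i), n=9
C(9,2)=36, C(9,3)=84, C(9,4)=126, C(9,5)=126, C(9,6)=84
Sum=456


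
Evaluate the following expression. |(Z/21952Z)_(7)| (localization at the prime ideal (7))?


7-primary part: 21952=7^3*64
Size=7^3=343


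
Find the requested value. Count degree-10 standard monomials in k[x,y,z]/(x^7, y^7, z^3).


Need i<7, j<7, k<3 with i+j+k=10.
For each i, j ranges over max(0,10-i-2)..min(6,10-i):
  i=0: j in [8,6] -> 0
  i=1: j in [7,6] -> 0
  i=2: j in [6,6] -> 1
  i=3: j in [5,6] -> 2
  i=4: j in [4,6] -> 3
  i=5: j in [3,5] -> 3
  i=6: j in [2,4] -> 3
H(10) = 0+0+1+2+3+3+3 = 12


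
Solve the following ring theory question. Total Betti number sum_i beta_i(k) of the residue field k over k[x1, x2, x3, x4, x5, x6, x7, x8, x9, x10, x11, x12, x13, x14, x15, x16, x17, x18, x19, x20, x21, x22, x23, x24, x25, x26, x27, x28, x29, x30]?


Koszul resolution: beta_i(k)=C(n,i), n=30
sum_i C(30,i) = 2^30 = 1073741824


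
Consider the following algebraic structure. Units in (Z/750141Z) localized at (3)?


Local ring = Z/2187Z.
phi(2187) = 3^6*(3-1) = 1458


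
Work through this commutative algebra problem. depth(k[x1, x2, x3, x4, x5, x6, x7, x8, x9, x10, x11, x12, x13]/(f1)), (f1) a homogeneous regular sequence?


depth(R)=13
depth(R/I)=13-1=12


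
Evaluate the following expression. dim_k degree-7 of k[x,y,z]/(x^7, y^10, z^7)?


Need i<7, j<10, k<7 with i+j+k=7.
For each i, j ranges over max(0,7-i-6)..min(9,7-i):
  i=0: j in [1,7] -> 7
  i=1: j in [0,6] -> 7
  i=2: j in [0,5] -> 6
  i=3: j in [0,4] -> 5
  i=4: j in [0,3] -> 4
  i=5: j in [0,2] -> 3
  i=6: j in [0,1] -> 2
H(7) = 7+7+6+5+4+3+2 = 34


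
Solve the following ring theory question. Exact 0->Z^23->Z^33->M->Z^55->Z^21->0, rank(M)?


Alt sum=0:
(-1)^0*23 + (-1)^1*33 + (-1)^2*? + (-1)^3*55 + (-1)^4*21=0
rank(M)=44


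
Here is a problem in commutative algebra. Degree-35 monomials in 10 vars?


C(d+n-1,n-1)=C(44,9)=708930508


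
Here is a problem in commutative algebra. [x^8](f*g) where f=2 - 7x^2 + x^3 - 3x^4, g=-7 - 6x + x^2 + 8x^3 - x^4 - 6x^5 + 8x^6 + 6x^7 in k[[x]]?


[x^8] = sum a_i*b_j, i+j=8
  -7*8=-56
  1*-6=-6
  -3*-1=3
Sum=-59


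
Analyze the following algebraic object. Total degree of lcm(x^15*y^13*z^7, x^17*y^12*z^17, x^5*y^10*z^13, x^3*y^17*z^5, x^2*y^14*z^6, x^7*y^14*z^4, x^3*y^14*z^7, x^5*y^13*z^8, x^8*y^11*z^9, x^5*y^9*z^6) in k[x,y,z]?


lcm = componentwise max:
x: max(15,17,5,3,2,7,3,5,8,5)=17
y: max(13,12,10,17,14,14,14,13,11,9)=17
z: max(7,17,13,5,6,4,7,8,9,6)=17
Total=17+17+17=51


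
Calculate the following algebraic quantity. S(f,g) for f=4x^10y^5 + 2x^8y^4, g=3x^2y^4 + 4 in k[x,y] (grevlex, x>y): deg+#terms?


LT(f)=4x^10y^5, LT(g)=3x^2y^4
lcm(LM)=x^10y^5
S(f,g) (scaled by 12 to clear denominators) = 3*f - 4x^8y*g = 6x^8y^4 - 16x^8y
2 terms, deg 12.
12+2=14


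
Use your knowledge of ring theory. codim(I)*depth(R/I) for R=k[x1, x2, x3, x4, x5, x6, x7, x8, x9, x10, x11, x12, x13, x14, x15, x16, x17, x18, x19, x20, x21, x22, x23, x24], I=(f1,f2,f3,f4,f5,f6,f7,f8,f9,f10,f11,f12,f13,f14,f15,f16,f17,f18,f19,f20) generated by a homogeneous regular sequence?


codim=20, depth=dim(R/I)=24-20=4
Product=20*4=80


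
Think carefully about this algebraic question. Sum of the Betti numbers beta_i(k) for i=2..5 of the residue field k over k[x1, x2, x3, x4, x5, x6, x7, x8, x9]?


Koszul resolution: beta_i(k)=C(n,i), n=9
C(9,2)=36, C(9,3)=84, C(9,4)=126, C(9,5)=126
Sum=372


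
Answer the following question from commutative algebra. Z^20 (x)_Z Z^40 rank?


rank(M(x)N) = rank(M)*rank(N)
20*40 = 800


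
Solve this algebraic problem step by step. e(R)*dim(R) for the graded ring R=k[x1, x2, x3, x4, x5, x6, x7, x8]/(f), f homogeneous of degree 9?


e(R)=deg(f)=9, dim(R)=8-1=7
e*dim=9*7=63


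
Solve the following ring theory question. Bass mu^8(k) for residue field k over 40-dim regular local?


C(n,i)=C(40,8)=76904685


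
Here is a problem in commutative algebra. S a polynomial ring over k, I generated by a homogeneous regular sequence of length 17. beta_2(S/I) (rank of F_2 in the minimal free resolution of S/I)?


Regular sequence => Koszul complex is the minimal free resolution.
Syz_1 minimally generated by Koszul relations f_i*e_j - f_j*e_i (i<j): mu(Syz_1) = beta_2 = C(m,2) = m(m-1)/2
m=17
17*16/2 = 136


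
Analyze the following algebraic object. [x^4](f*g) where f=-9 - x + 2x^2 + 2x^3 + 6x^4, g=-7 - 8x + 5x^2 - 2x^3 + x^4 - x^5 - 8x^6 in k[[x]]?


[x^4] = sum a_i*b_j, i+j=4
  -9*1=-9
  -1*-2=2
  2*5=10
  2*-8=-16
  6*-7=-42
Sum=-55


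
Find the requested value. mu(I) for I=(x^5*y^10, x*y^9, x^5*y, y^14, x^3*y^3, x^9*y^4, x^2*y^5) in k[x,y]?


Remove redundant (divisible by others).
x^5*y^10 redundant.
x^9*y^4 redundant.
Min: x^5*y, x^3*y^3, x^2*y^5, x*y^9, y^14
Count=5


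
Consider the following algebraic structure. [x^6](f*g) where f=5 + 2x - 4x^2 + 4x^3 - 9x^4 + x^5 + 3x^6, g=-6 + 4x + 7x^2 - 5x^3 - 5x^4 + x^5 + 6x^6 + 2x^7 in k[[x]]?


[x^6] = sum a_i*b_j, i+j=6
  5*6=30
  2*1=2
  -4*-5=20
  4*-5=-20
  -9*7=-63
  1*4=4
  3*-6=-18
Sum=-45


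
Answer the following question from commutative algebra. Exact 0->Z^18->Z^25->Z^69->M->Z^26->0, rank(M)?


Alt sum=0:
(-1)^0*18 + (-1)^1*25 + (-1)^2*69 + (-1)^3*? + (-1)^4*26=0
rank(M)=88


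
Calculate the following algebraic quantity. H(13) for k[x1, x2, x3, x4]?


C(d+n-1,n-1)=C(16,3)=560


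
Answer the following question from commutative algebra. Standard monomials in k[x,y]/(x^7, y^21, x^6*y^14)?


k[x,y]/I, I = (x^7, y^21, x^6*y^14)
Rect: 7x21=147. Corner: (7-6)x(21-14)=7.
dim = 147-7 = 140


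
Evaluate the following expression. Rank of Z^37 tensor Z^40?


rank(M(x)N) = rank(M)*rank(N)
37*40 = 1480


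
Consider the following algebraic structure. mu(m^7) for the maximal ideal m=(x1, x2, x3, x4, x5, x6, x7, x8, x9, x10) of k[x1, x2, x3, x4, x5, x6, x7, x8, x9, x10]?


Graded Nakayama: mu(m^d) = dim_k (m^d/m^(d+1)) = #degree-7 monomials in 10 vars
C(n+d-1,d)=C(16,7)=11440


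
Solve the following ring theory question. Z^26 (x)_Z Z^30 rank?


rank(M(x)N) = rank(M)*rank(N)
26*30 = 780


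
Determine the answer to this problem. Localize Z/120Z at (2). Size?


2-primary part: 120=2^3*15
Size=2^3=8


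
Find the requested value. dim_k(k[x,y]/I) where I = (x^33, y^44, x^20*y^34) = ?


k[x,y]/I, I = (x^33, y^44, x^20*y^34)
Rect: 33x44=1452. Corner: (33-20)x(44-34)=130.
dim = 1452-130 = 1322


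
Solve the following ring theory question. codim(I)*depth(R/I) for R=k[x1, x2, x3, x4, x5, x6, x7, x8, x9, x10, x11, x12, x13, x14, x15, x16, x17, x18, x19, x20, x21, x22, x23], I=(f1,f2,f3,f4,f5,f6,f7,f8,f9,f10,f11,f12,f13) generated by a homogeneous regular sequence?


codim=13, depth=dim(R/I)=23-13=10
Product=13*10=130


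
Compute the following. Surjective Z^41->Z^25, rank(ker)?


rank(ker) = 41-25 = 16


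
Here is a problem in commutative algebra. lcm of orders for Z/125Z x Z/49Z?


Exponent = lcm of the cyclic orders; pairwise coprime => product.
5^3*7^2=125*49=6125
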